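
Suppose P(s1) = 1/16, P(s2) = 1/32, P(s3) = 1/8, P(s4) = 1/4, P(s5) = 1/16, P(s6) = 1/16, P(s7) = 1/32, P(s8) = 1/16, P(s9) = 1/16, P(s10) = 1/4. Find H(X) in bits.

2.9375 bits

Each probability is a power of 1/2, so log₂(1/p) is an integer.
H = Σ p·log₂(1/p) = 1/16·4 + 1/32·5 + 1/8·3 + 1/4·2 + 1/16·4 + 1/16·4 + 1/32·5 + 1/16·4 + 1/16·4 + 1/4·2 = 2.9375 bits.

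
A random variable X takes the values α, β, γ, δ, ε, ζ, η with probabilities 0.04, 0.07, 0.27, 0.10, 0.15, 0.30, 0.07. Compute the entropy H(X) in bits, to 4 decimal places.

H = −Σ pᵢ log₂ pᵢ.
−0.04·log₂(0.04) = 0.1858
−0.07·log₂(0.07) = 0.2686
−0.27·log₂(0.27) = 0.5100
−0.10·log₂(0.10) = 0.3322
−0.15·log₂(0.15) = 0.4105
−0.30·log₂(0.30) = 0.5211
−0.07·log₂(0.07) = 0.2686
Sum ≈ 2.4967 → 2.4967 bits.

2.4967 bits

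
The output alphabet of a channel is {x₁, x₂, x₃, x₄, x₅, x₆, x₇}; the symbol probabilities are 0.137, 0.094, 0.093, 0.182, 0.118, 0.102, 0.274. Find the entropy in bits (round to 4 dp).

H = −Σ pᵢ log₂ pᵢ.
−0.137·log₂(0.137) = 0.3929
−0.094·log₂(0.094) = 0.3207
−0.093·log₂(0.093) = 0.3187
−0.182·log₂(0.182) = 0.4474
−0.118·log₂(0.118) = 0.3638
−0.102·log₂(0.102) = 0.3359
−0.274·log₂(0.274) = 0.5118
Sum ≈ 2.6911 → 2.6911 bits.

2.6911 bits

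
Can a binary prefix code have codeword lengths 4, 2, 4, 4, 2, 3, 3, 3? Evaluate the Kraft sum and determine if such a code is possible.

1.0625; no

With common denominator 2^4 = 16: Σ 2^(−ℓᵢ) = 1/16 + 4/16 + 1/16 + 1/16 + 4/16 + 2/16 + 2/16 + 2/16 = 17/16 = 1.0625.
Kraft's inequality requires Σ ≤ 1; here Σ = 1.0625 > 1, so no such prefix code exists.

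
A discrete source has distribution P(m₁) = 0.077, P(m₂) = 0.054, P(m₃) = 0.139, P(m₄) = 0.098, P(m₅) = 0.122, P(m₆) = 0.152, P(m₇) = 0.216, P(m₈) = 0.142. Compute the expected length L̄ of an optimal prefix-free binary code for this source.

Repeatedly combine the two least-probable nodes; the expected code length is the sum of the merged weights.
merge 27/500 + 77/1000 → 131/1000
merge 49/500 + 61/500 → 11/50
merge 131/1000 + 139/1000 → 27/100
merge 71/500 + 19/125 → 147/500
merge 27/125 + 11/50 → 109/250
merge 27/100 + 147/500 → 141/250
merge 109/250 + 141/250 → 1
L = 131/1000 + 11/50 + 27/100 + 147/500 + 109/250 + 141/250 + 1 = 583/200 = 2.915 bits/symbol.

2.915 bits/symbol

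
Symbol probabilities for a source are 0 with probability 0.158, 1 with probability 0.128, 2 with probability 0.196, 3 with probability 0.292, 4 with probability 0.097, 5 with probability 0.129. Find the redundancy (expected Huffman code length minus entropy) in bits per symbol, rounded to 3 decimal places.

Entropy H = −Σ p log₂ p ≈ 2.4872 bits.
Huffman merges: 97/1000+16/125→9/40; 129/1000+79/500→287/1000; 49/250+9/40→421/1000; 287/1000+73/250→579/1000; 421/1000+579/1000→1. L = 314/125 ≈ 2.5120.
L − H = 2.5120 − 2.4872 = 0.025 bits.

0.025 bits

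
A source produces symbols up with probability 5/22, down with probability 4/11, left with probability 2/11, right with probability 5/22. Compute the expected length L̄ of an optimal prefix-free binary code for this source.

Repeatedly combine the two least-probable nodes; the expected code length is the sum of the merged weights.
merge 2/11 + 5/22 → 9/22
merge 5/22 + 4/11 → 13/22
merge 9/22 + 13/22 → 1
L = 9/22 + 13/22 + 1 = 2 bits/symbol.

2 bits/symbol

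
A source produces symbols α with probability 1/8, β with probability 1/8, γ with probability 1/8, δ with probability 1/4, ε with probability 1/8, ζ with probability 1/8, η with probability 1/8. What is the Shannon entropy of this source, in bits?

Each probability is a power of 1/2, so log₂(1/p) is an integer.
H = Σ p·log₂(1/p) = 1/8·3 + 1/8·3 + 1/8·3 + 1/4·2 + 1/8·3 + 1/8·3 + 1/8·3 = 2.75 bits.

2.75 bits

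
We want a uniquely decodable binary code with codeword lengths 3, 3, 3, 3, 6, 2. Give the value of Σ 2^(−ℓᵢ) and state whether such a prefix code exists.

With common denominator 2^6 = 64: Σ 2^(−ℓᵢ) = 8/64 + 8/64 + 8/64 + 8/64 + 1/64 + 16/64 = 49/64 = 0.765625.
Kraft's inequality requires Σ ≤ 1; here Σ = 0.765625 ≤ 1, so such a prefix code exists.

0.765625; yes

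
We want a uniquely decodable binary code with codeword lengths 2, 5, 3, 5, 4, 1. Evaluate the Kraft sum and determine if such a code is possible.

With common denominator 2^5 = 32: Σ 2^(−ℓᵢ) = 8/32 + 1/32 + 4/32 + 1/32 + 2/32 + 16/32 = 32/32 = 1.
Kraft's inequality requires Σ ≤ 1; here Σ = 1 ≤ 1, so such a prefix code exists.

1; yes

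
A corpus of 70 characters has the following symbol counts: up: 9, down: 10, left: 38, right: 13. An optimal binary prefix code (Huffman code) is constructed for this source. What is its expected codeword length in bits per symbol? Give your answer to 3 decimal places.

Probabilities are the counts divided by 70.
Repeatedly combine the two least-probable nodes; the expected code length is the sum of the merged weights.
merge 9/70 + 1/7 → 19/70
merge 13/70 + 19/70 → 16/35
merge 16/35 + 19/35 → 1
L = 19/70 + 16/35 + 1 = 121/70 ≈ 1.729 bits/symbol.

1.729 bits/symbol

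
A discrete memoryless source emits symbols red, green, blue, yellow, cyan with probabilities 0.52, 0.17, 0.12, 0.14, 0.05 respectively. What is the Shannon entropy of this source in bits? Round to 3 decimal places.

1.905 bits

H = −Σ pᵢ log₂ pᵢ.
−0.52·log₂(0.52) = 0.4906
−0.17·log₂(0.17) = 0.4346
−0.12·log₂(0.12) = 0.3671
−0.14·log₂(0.14) = 0.3971
−0.05·log₂(0.05) = 0.2161
Sum ≈ 1.9054 → 1.905 bits.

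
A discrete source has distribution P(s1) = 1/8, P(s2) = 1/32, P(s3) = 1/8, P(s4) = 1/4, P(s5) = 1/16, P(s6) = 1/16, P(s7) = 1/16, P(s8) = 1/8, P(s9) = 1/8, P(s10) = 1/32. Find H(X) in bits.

3.0625 bits

Each probability is a power of 1/2, so log₂(1/p) is an integer.
H = Σ p·log₂(1/p) = 1/8·3 + 1/32·5 + 1/8·3 + 1/4·2 + 1/16·4 + 1/16·4 + 1/16·4 + 1/8·3 + 1/8·3 + 1/32·5 = 3.0625 bits.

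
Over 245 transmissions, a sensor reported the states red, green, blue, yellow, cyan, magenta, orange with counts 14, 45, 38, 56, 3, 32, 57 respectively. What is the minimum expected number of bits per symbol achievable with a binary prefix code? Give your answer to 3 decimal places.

2.608 bits/symbol

Probabilities are the counts divided by 245.
Repeatedly combine the two least-probable nodes; the expected code length is the sum of the merged weights.
merge 3/245 + 2/35 → 17/245
merge 17/245 + 32/245 → 1/5
merge 38/245 + 9/49 → 83/245
merge 1/5 + 8/35 → 3/7
merge 57/245 + 83/245 → 4/7
merge 3/7 + 4/7 → 1
L = 17/245 + 1/5 + 83/245 + 3/7 + 4/7 + 1 = 639/245 ≈ 2.608 bits/symbol.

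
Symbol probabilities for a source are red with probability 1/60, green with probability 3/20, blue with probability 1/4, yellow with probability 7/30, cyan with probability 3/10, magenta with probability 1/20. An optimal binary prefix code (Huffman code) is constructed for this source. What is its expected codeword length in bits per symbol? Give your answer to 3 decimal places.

2.283 bits/symbol

Repeatedly combine the two least-probable nodes; the expected code length is the sum of the merged weights.
merge 1/60 + 1/20 → 1/15
merge 1/15 + 3/20 → 13/60
merge 13/60 + 7/30 → 9/20
merge 1/4 + 3/10 → 11/20
merge 9/20 + 11/20 → 1
L = 1/15 + 13/60 + 9/20 + 11/20 + 1 = 137/60 ≈ 2.283 bits/symbol.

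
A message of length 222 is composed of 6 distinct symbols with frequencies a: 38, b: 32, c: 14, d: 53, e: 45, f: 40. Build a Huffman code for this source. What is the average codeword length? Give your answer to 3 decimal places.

Probabilities are the counts divided by 222.
Repeatedly combine the two least-probable nodes; the expected code length is the sum of the merged weights.
merge 7/111 + 16/111 → 23/111
merge 19/111 + 20/111 → 13/37
merge 15/74 + 23/111 → 91/222
merge 53/222 + 13/37 → 131/222
merge 91/222 + 131/222 → 1
L = 23/111 + 13/37 + 91/222 + 131/222 + 1 = 284/111 ≈ 2.559 bits/symbol.

2.559 bits/symbol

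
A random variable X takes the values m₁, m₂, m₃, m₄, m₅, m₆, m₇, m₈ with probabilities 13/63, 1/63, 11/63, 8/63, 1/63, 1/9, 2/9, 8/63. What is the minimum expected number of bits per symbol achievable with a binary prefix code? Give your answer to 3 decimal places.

Repeatedly combine the two least-probable nodes; the expected code length is the sum of the merged weights.
merge 1/63 + 1/63 → 2/63
merge 2/63 + 1/9 → 1/7
merge 8/63 + 8/63 → 16/63
merge 1/7 + 11/63 → 20/63
merge 13/63 + 2/9 → 3/7
merge 16/63 + 20/63 → 4/7
merge 3/7 + 4/7 → 1
L = 2/63 + 1/7 + 16/63 + 20/63 + 3/7 + 4/7 + 1 = 173/63 ≈ 2.746 bits/symbol.

2.746 bits/symbol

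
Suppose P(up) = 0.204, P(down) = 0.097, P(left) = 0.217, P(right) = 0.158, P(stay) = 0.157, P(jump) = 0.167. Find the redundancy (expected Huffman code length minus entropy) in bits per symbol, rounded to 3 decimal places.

Entropy H = −Σ p log₂ p ≈ 2.5438 bits.
Huffman merges: 97/1000+157/1000→127/500; 79/500+167/1000→13/40; 51/250+217/1000→421/1000; 127/500+13/40→579/1000; 421/1000+579/1000→1. L = 2579/1000 ≈ 2.5790.
L − H = 2.5790 − 2.5438 = 0.035 bits.

0.035 bits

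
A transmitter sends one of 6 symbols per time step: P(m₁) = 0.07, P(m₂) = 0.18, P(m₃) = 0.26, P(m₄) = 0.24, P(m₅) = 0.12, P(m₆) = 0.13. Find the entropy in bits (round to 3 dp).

H = −Σ pᵢ log₂ pᵢ.
−0.07·log₂(0.07) = 0.2686
−0.18·log₂(0.18) = 0.4453
−0.26·log₂(0.26) = 0.5053
−0.24·log₂(0.24) = 0.4941
−0.12·log₂(0.12) = 0.3671
−0.13·log₂(0.13) = 0.3826
Sum ≈ 2.4630 → 2.463 bits.

2.463 bits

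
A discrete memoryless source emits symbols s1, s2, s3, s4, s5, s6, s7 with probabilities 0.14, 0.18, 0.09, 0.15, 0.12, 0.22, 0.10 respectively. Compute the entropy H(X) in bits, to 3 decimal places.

H = −Σ pᵢ log₂ pᵢ.
−0.14·log₂(0.14) = 0.3971
−0.18·log₂(0.18) = 0.4453
−0.09·log₂(0.09) = 0.3127
−0.15·log₂(0.15) = 0.4105
−0.12·log₂(0.12) = 0.3671
−0.22·log₂(0.22) = 0.4806
−0.10·log₂(0.10) = 0.3322
Sum ≈ 2.7454 → 2.745 bits.

2.745 bits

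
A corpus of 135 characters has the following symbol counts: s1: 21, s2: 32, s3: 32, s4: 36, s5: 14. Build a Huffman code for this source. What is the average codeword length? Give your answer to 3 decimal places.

2.259 bits/symbol

Probabilities are the counts divided by 135.
Repeatedly combine the two least-probable nodes; the expected code length is the sum of the merged weights.
merge 14/135 + 7/45 → 7/27
merge 32/135 + 32/135 → 64/135
merge 7/27 + 4/15 → 71/135
merge 64/135 + 71/135 → 1
L = 7/27 + 64/135 + 71/135 + 1 = 61/27 ≈ 2.259 bits/symbol.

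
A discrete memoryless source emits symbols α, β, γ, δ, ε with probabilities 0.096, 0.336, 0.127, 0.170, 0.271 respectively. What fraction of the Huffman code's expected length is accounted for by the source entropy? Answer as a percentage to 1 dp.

97.9%

Entropy H = −Σ p log₂ p ≈ 2.1764 bits.
Huffman merges: 12/125+127/1000→223/1000; 17/100+223/1000→393/1000; 271/1000+42/125→607/1000; 393/1000+607/1000→1. L = 2223/1000 ≈ 2.2230.
Efficiency = H/L = 2.1764/2.2230 = 97.9%.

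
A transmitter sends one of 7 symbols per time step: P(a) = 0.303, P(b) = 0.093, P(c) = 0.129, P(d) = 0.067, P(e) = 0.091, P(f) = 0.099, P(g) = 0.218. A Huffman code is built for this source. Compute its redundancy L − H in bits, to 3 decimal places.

Entropy H = −Σ p log₂ p ≈ 2.6071 bits.
Huffman merges: 67/1000+91/1000→79/500; 93/1000+99/1000→24/125; 129/1000+79/500→287/1000; 24/125+109/500→41/100; 287/1000+303/1000→59/100; 41/100+59/100→1. L = 2637/1000 ≈ 2.6370.
L − H = 2.6370 − 2.6071 = 0.030 bits.

0.030 bits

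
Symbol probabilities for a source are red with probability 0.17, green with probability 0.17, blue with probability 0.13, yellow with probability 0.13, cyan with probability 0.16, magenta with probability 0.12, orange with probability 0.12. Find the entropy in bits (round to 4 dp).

H = −Σ pᵢ log₂ pᵢ.
−0.17·log₂(0.17) = 0.4346
−0.17·log₂(0.17) = 0.4346
−0.13·log₂(0.13) = 0.3826
−0.13·log₂(0.13) = 0.3826
−0.16·log₂(0.16) = 0.4230
−0.12·log₂(0.12) = 0.3671
−0.12·log₂(0.12) = 0.3671
Sum ≈ 2.7916 → 2.7916 bits.

2.7916 bits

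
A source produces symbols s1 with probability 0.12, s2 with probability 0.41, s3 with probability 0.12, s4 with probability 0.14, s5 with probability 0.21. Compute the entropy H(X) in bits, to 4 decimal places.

H = −Σ pᵢ log₂ pᵢ.
−0.12·log₂(0.12) = 0.3671
−0.41·log₂(0.41) = 0.5274
−0.12·log₂(0.12) = 0.3671
−0.14·log₂(0.14) = 0.3971
−0.21·log₂(0.21) = 0.4728
Sum ≈ 2.1315 → 2.1315 bits.

2.1315 bits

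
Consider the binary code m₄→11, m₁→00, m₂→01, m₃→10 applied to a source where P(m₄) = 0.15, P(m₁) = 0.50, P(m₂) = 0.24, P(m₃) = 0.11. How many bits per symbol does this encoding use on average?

2 bits/symbol

L̄ = Σ pᵢ·ℓᵢ = 0.15·2 + 0.50·2 + 0.24·2 + 0.11·2 = 2 bits/symbol.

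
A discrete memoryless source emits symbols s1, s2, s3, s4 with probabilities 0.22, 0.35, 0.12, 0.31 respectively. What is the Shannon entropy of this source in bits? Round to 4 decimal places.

H = −Σ pᵢ log₂ pᵢ.
−0.22·log₂(0.22) = 0.4806
−0.35·log₂(0.35) = 0.5301
−0.12·log₂(0.12) = 0.3671
−0.31·log₂(0.31) = 0.5238
Sum ≈ 1.9015 → 1.9015 bits.

1.9015 bits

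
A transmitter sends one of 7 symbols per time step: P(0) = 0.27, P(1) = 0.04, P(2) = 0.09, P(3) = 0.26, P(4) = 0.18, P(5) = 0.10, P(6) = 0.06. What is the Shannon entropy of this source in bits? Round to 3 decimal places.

2.535 bits

H = −Σ pᵢ log₂ pᵢ.
−0.27·log₂(0.27) = 0.5100
−0.04·log₂(0.04) = 0.1858
−0.09·log₂(0.09) = 0.3127
−0.26·log₂(0.26) = 0.5053
−0.18·log₂(0.18) = 0.4453
−0.10·log₂(0.10) = 0.3322
−0.06·log₂(0.06) = 0.2435
Sum ≈ 2.5348 → 2.535 bits.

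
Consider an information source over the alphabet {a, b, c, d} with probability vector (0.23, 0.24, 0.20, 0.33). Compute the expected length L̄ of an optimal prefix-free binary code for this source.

2 bits/symbol

Repeatedly combine the two least-probable nodes; the expected code length is the sum of the merged weights.
merge 1/5 + 23/100 → 43/100
merge 6/25 + 33/100 → 57/100
merge 43/100 + 57/100 → 1
L = 43/100 + 57/100 + 1 = 2 bits/symbol.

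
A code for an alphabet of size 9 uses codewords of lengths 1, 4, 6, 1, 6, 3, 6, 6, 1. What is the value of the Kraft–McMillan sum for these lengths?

With common denominator 2^6 = 64: Σ 2^(−ℓᵢ) = 32/64 + 4/64 + 1/64 + 32/64 + 1/64 + 8/64 + 1/64 + 1/64 + 32/64 = 112/64 = 1.75.

1.75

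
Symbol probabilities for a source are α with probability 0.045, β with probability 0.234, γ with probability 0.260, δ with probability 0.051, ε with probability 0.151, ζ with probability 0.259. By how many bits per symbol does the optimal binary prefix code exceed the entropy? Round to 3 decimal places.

0.010 bits

Entropy H = −Σ p log₂ p ≈ 2.3325 bits.
Huffman merges: 9/200+51/1000→12/125; 12/125+151/1000→247/1000; 117/500+247/1000→481/1000; 259/1000+13/50→519/1000; 481/1000+519/1000→1. L = 2343/1000 ≈ 2.3430.
L − H = 2.3430 − 2.3325 = 0.010 bits.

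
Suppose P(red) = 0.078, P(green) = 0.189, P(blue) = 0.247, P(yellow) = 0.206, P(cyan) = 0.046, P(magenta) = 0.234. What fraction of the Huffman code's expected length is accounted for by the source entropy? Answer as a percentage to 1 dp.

98.6%

Entropy H = −Σ p log₂ p ≈ 2.4038 bits.
Huffman merges: 23/500+39/500→31/250; 31/250+189/1000→313/1000; 103/500+117/500→11/25; 247/1000+313/1000→14/25; 11/25+14/25→1. L = 2437/1000 ≈ 2.4370.
Efficiency = H/L = 2.4038/2.4370 = 98.6%.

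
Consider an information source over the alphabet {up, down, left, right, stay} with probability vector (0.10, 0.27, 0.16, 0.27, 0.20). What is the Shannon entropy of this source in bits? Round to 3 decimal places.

2.240 bits

H = −Σ pᵢ log₂ pᵢ.
−0.10·log₂(0.10) = 0.3322
−0.27·log₂(0.27) = 0.5100
−0.16·log₂(0.16) = 0.4230
−0.27·log₂(0.27) = 0.5100
−0.20·log₂(0.20) = 0.4644
Sum ≈ 2.2396 → 2.240 bits.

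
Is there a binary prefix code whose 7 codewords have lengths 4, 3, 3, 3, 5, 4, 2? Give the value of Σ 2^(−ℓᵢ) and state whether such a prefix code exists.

With common denominator 2^5 = 32: Σ 2^(−ℓᵢ) = 2/32 + 4/32 + 4/32 + 4/32 + 1/32 + 2/32 + 8/32 = 25/32 = 0.78125.
Kraft's inequality requires Σ ≤ 1; here Σ = 0.78125 ≤ 1, so such a prefix code exists.

0.78125; yes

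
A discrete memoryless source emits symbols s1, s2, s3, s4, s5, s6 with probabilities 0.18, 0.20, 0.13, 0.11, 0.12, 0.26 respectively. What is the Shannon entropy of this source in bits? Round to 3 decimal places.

2.515 bits

H = −Σ pᵢ log₂ pᵢ.
−0.18·log₂(0.18) = 0.4453
−0.20·log₂(0.20) = 0.4644
−0.13·log₂(0.13) = 0.3826
−0.11·log₂(0.11) = 0.3503
−0.12·log₂(0.12) = 0.3671
−0.26·log₂(0.26) = 0.5053
Sum ≈ 2.5150 → 2.515 bits.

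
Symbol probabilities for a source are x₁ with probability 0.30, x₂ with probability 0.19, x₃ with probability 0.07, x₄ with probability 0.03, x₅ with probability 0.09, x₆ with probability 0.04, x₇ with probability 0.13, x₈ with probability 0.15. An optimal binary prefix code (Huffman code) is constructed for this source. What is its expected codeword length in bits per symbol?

Repeatedly combine the two least-probable nodes; the expected code length is the sum of the merged weights.
merge 3/100 + 1/25 → 7/100
merge 7/100 + 7/100 → 7/50
merge 9/100 + 13/100 → 11/50
merge 7/50 + 3/20 → 29/100
merge 19/100 + 11/50 → 41/100
merge 29/100 + 3/10 → 59/100
merge 41/100 + 59/100 → 1
L = 7/100 + 7/50 + 11/50 + 29/100 + 41/100 + 59/100 + 1 = 68/25 = 2.72 bits/symbol.

2.72 bits/symbol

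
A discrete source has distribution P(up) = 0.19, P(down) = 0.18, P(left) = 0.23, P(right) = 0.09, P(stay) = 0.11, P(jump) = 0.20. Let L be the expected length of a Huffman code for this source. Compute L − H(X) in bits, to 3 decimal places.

0.054 bits

Entropy H = −Σ p log₂ p ≈ 2.5155 bits.
Huffman merges: 9/100+11/100→1/5; 9/50+19/100→37/100; 1/5+1/5→2/5; 23/100+37/100→3/5; 2/5+3/5→1. L = 257/100 ≈ 2.5700.
L − H = 2.5700 − 2.5155 = 0.054 bits.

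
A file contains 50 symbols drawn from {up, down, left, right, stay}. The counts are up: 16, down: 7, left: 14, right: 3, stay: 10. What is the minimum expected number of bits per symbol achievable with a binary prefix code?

2.2 bits/symbol

Probabilities are the counts divided by 50.
Repeatedly combine the two least-probable nodes; the expected code length is the sum of the merged weights.
merge 3/50 + 7/50 → 1/5
merge 1/5 + 1/5 → 2/5
merge 7/25 + 8/25 → 3/5
merge 2/5 + 3/5 → 1
L = 1/5 + 2/5 + 3/5 + 1 = 11/5 = 2.2 bits/symbol.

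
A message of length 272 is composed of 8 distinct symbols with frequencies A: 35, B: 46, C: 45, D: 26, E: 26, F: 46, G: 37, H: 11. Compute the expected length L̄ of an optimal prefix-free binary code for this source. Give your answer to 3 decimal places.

2.967 bits/symbol

Probabilities are the counts divided by 272.
Repeatedly combine the two least-probable nodes; the expected code length is the sum of the merged weights.
merge 11/272 + 13/136 → 37/272
merge 13/136 + 35/272 → 61/272
merge 37/272 + 37/272 → 37/136
merge 45/272 + 23/136 → 91/272
merge 23/136 + 61/272 → 107/272
merge 37/136 + 91/272 → 165/272
merge 107/272 + 165/272 → 1
L = 37/272 + 61/272 + 37/136 + 91/272 + 107/272 + 165/272 + 1 = 807/272 ≈ 2.967 bits/symbol.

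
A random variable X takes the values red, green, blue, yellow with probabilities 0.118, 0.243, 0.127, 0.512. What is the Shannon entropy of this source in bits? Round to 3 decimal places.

1.732 bits

H = −Σ pᵢ log₂ pᵢ.
−0.118·log₂(0.118) = 0.3638
−0.243·log₂(0.243) = 0.4960
−0.127·log₂(0.127) = 0.3781
−0.512·log₂(0.512) = 0.4945
Sum ≈ 1.7323 → 1.732 bits.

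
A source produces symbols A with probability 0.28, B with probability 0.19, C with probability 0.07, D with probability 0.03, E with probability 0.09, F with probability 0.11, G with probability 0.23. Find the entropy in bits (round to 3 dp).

2.540 bits

H = −Σ pᵢ log₂ pᵢ.
−0.28·log₂(0.28) = 0.5142
−0.19·log₂(0.19) = 0.4552
−0.07·log₂(0.07) = 0.2686
−0.03·log₂(0.03) = 0.1518
−0.09·log₂(0.09) = 0.3127
−0.11·log₂(0.11) = 0.3503
−0.23·log₂(0.23) = 0.4877
Sum ≈ 2.5404 → 2.540 bits.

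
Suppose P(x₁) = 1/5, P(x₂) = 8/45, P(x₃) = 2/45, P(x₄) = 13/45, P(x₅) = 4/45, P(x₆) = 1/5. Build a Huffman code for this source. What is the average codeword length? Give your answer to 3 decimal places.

2.444 bits/symbol

Repeatedly combine the two least-probable nodes; the expected code length is the sum of the merged weights.
merge 2/45 + 4/45 → 2/15
merge 2/15 + 8/45 → 14/45
merge 1/5 + 1/5 → 2/5
merge 13/45 + 14/45 → 3/5
merge 2/5 + 3/5 → 1
L = 2/15 + 14/45 + 2/5 + 3/5 + 1 = 22/9 ≈ 2.444 bits/symbol.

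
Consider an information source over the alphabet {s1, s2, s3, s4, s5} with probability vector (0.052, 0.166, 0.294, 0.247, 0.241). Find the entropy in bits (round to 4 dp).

H = −Σ pᵢ log₂ pᵢ.
−0.052·log₂(0.052) = 0.2218
−0.166·log₂(0.166) = 0.4301
−0.294·log₂(0.294) = 0.5192
−0.247·log₂(0.247) = 0.4983
−0.241·log₂(0.241) = 0.4947
Sum ≈ 2.1641 → 2.1641 bits.

2.1641 bits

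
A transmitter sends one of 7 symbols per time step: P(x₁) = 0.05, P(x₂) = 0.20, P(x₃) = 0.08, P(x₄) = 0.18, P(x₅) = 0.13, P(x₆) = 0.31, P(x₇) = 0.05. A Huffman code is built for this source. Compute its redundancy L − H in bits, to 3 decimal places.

0.050 bits

Entropy H = −Σ p log₂ p ≈ 2.5398 bits.
Huffman merges: 1/20+1/20→1/10; 2/25+1/10→9/50; 13/100+9/50→31/100; 9/50+1/5→19/50; 31/100+31/100→31/50; 19/50+31/50→1. L = 259/100 ≈ 2.5900.
L − H = 2.5900 − 2.5398 = 0.050 bits.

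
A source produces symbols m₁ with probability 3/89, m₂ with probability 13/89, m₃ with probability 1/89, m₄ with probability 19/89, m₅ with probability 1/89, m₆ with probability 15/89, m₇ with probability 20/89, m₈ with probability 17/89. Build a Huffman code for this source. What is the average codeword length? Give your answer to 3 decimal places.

Repeatedly combine the two least-probable nodes; the expected code length is the sum of the merged weights.
merge 1/89 + 1/89 → 2/89
merge 2/89 + 3/89 → 5/89
merge 5/89 + 13/89 → 18/89
merge 15/89 + 17/89 → 32/89
merge 18/89 + 19/89 → 37/89
merge 20/89 + 32/89 → 52/89
merge 37/89 + 52/89 → 1
L = 2/89 + 5/89 + 18/89 + 32/89 + 37/89 + 52/89 + 1 = 235/89 ≈ 2.640 bits/symbol.

2.640 bits/symbol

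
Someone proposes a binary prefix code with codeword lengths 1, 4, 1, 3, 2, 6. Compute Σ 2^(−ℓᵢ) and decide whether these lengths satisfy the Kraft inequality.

1.453125; no

With common denominator 2^6 = 64: Σ 2^(−ℓᵢ) = 32/64 + 4/64 + 32/64 + 8/64 + 16/64 + 1/64 = 93/64 = 1.453125.
Kraft's inequality requires Σ ≤ 1; here Σ = 1.453125 > 1, so no such prefix code exists.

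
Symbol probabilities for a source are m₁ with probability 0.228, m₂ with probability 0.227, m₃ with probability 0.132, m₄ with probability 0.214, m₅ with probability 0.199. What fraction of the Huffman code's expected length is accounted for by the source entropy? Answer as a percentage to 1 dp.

98.5%

Entropy H = −Σ p log₂ p ≈ 2.2970 bits.
Huffman merges: 33/250+199/1000→331/1000; 107/500+227/1000→441/1000; 57/250+331/1000→559/1000; 441/1000+559/1000→1. L = 2331/1000 ≈ 2.3310.
Efficiency = H/L = 2.2970/2.3310 = 98.5%.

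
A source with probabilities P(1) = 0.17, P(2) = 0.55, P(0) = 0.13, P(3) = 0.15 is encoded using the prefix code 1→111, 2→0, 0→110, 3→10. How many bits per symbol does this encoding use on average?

1.75 bits/symbol

L̄ = Σ pᵢ·ℓᵢ = 0.17·3 + 0.55·1 + 0.13·3 + 0.15·2 = 1.75 bits/symbol.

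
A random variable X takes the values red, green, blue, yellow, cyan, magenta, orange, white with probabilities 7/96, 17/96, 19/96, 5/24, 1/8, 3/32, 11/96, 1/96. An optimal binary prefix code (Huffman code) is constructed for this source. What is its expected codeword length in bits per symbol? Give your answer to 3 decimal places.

Repeatedly combine the two least-probable nodes; the expected code length is the sum of the merged weights.
merge 1/96 + 7/96 → 1/12
merge 1/12 + 3/32 → 17/96
merge 11/96 + 1/8 → 23/96
merge 17/96 + 17/96 → 17/48
merge 19/96 + 5/24 → 13/32
merge 23/96 + 17/48 → 19/32
merge 13/32 + 19/32 → 1
L = 1/12 + 17/96 + 23/96 + 17/48 + 13/32 + 19/32 + 1 = 137/48 ≈ 2.854 bits/symbol.

2.854 bits/symbol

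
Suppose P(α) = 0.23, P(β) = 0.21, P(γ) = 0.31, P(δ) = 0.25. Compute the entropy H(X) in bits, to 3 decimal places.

H = −Σ pᵢ log₂ pᵢ.
−0.23·log₂(0.23) = 0.4877
−0.21·log₂(0.21) = 0.4728
−0.31·log₂(0.31) = 0.5238
−0.25·log₂(0.25) = 0.5000
Sum ≈ 1.9843 → 1.984 bits.

1.984 bits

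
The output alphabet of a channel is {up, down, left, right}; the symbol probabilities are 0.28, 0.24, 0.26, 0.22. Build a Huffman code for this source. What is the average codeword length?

2 bits/symbol

Repeatedly combine the two least-probable nodes; the expected code length is the sum of the merged weights.
merge 11/50 + 6/25 → 23/50
merge 13/50 + 7/25 → 27/50
merge 23/50 + 27/50 → 1
L = 23/50 + 27/50 + 1 = 2 bits/symbol.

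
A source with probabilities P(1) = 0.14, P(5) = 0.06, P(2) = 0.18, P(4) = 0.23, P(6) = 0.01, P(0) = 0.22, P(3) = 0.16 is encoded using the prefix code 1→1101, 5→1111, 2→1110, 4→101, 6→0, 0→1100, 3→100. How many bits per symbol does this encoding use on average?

3.58 bits/symbol

L̄ = Σ pᵢ·ℓᵢ = 0.14·4 + 0.06·4 + 0.18·4 + 0.23·3 + 0.01·1 + 0.22·4 + 0.16·3 = 3.58 bits/symbol.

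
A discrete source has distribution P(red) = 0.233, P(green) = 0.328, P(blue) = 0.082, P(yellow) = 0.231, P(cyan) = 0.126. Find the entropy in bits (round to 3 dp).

2.178 bits

H = −Σ pᵢ log₂ pᵢ.
−0.233·log₂(0.233) = 0.4897
−0.328·log₂(0.328) = 0.5275
−0.082·log₂(0.082) = 0.2959
−0.231·log₂(0.231) = 0.4883
−0.126·log₂(0.126) = 0.3766
Sum ≈ 2.1779 → 2.178 bits.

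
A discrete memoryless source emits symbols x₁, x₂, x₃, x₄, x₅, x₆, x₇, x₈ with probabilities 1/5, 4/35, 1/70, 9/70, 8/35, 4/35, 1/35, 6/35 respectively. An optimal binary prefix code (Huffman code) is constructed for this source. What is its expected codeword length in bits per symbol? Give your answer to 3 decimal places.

Repeatedly combine the two least-probable nodes; the expected code length is the sum of the merged weights.
merge 1/70 + 1/35 → 3/70
merge 3/70 + 4/35 → 11/70
merge 4/35 + 9/70 → 17/70
merge 11/70 + 6/35 → 23/70
merge 1/5 + 8/35 → 3/7
merge 17/70 + 23/70 → 4/7
merge 3/7 + 4/7 → 1
L = 3/70 + 11/70 + 17/70 + 23/70 + 3/7 + 4/7 + 1 = 97/35 ≈ 2.771 bits/symbol.

2.771 bits/symbol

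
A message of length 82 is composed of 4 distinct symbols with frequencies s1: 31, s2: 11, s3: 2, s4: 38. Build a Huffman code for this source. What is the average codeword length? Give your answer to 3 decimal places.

1.695 bits/symbol

Probabilities are the counts divided by 82.
Repeatedly combine the two least-probable nodes; the expected code length is the sum of the merged weights.
merge 1/41 + 11/82 → 13/82
merge 13/82 + 31/82 → 22/41
merge 19/41 + 22/41 → 1
L = 13/82 + 22/41 + 1 = 139/82 ≈ 1.695 bits/symbol.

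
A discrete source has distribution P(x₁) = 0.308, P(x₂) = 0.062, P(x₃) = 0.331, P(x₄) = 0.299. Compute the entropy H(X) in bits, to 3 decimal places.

1.821 bits

H = −Σ pᵢ log₂ pᵢ.
−0.308·log₂(0.308) = 0.5233
−0.062·log₂(0.062) = 0.2487
−0.331·log₂(0.331) = 0.5280
−0.299·log₂(0.299) = 0.5208
Sum ≈ 1.8208 → 1.821 bits.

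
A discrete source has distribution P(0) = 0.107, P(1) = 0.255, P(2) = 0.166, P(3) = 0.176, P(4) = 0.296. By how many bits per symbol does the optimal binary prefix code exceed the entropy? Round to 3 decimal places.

0.034 bits

Entropy H = −Σ p log₂ p ≈ 2.2388 bits.
Huffman merges: 107/1000+83/500→273/1000; 22/125+51/200→431/1000; 273/1000+37/125→569/1000; 431/1000+569/1000→1. L = 2273/1000 ≈ 2.2730.
L − H = 2.2730 − 2.2388 = 0.034 bits.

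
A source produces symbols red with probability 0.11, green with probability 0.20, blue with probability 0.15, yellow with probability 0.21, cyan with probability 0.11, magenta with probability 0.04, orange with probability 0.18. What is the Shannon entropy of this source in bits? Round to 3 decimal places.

2.679 bits

H = −Σ pᵢ log₂ pᵢ.
−0.11·log₂(0.11) = 0.3503
−0.20·log₂(0.20) = 0.4644
−0.15·log₂(0.15) = 0.4105
−0.21·log₂(0.21) = 0.4728
−0.11·log₂(0.11) = 0.3503
−0.04·log₂(0.04) = 0.1858
−0.18·log₂(0.18) = 0.4453
Sum ≈ 2.6794 → 2.679 bits.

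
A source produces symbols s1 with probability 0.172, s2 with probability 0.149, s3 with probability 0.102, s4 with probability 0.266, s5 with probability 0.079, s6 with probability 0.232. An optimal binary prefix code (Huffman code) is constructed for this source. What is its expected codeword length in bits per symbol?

2.502 bits/symbol

Repeatedly combine the two least-probable nodes; the expected code length is the sum of the merged weights.
merge 79/1000 + 51/500 → 181/1000
merge 149/1000 + 43/250 → 321/1000
merge 181/1000 + 29/125 → 413/1000
merge 133/500 + 321/1000 → 587/1000
merge 413/1000 + 587/1000 → 1
L = 181/1000 + 321/1000 + 413/1000 + 587/1000 + 1 = 1251/500 = 2.502 bits/symbol.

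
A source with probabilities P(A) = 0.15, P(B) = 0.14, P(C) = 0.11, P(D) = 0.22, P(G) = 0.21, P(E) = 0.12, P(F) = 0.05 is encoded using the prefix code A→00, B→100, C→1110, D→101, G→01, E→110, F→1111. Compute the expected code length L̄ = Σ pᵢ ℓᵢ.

L̄ = Σ pᵢ·ℓᵢ = 0.15·2 + 0.14·3 + 0.11·4 + 0.22·3 + 0.21·2 + 0.12·3 + 0.05·4 = 2.8 bits/symbol.

2.8 bits/symbol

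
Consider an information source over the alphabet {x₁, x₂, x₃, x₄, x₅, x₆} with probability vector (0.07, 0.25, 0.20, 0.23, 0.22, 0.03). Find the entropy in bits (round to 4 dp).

H = −Σ pᵢ log₂ pᵢ.
−0.07·log₂(0.07) = 0.2686
−0.25·log₂(0.25) = 0.5000
−0.20·log₂(0.20) = 0.4644
−0.23·log₂(0.23) = 0.4877
−0.22·log₂(0.22) = 0.4806
−0.03·log₂(0.03) = 0.1518
Sum ≈ 2.3529 → 2.3529 bits.

2.3529 bits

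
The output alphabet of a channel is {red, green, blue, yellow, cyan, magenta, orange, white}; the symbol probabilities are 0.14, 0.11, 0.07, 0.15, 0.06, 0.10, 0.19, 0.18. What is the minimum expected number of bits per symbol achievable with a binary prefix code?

Repeatedly combine the two least-probable nodes; the expected code length is the sum of the merged weights.
merge 3/50 + 7/100 → 13/100
merge 1/10 + 11/100 → 21/100
merge 13/100 + 7/50 → 27/100
merge 3/20 + 9/50 → 33/100
merge 19/100 + 21/100 → 2/5
merge 27/100 + 33/100 → 3/5
merge 2/5 + 3/5 → 1
L = 13/100 + 21/100 + 27/100 + 33/100 + 2/5 + 3/5 + 1 = 147/50 = 2.94 bits/symbol.

2.94 bits/symbol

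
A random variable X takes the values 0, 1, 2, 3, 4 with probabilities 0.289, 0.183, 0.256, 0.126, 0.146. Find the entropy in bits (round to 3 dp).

2.251 bits

H = −Σ pᵢ log₂ pᵢ.
−0.289·log₂(0.289) = 0.5176
−0.183·log₂(0.183) = 0.4484
−0.256·log₂(0.256) = 0.5032
−0.126·log₂(0.126) = 0.3766
−0.146·log₂(0.146) = 0.4053
Sum ≈ 2.2510 → 2.251 bits.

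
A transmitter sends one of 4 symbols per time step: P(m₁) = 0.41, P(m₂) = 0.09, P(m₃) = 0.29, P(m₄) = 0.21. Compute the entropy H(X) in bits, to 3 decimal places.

1.831 bits

H = −Σ pᵢ log₂ pᵢ.
−0.41·log₂(0.41) = 0.5274
−0.09·log₂(0.09) = 0.3127
−0.29·log₂(0.29) = 0.5179
−0.21·log₂(0.21) = 0.4728
Sum ≈ 1.8308 → 1.831 bits.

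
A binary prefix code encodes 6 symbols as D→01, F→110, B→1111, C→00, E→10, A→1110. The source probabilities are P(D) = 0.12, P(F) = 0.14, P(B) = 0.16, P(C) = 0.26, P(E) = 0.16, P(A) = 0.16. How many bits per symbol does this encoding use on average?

L̄ = Σ pᵢ·ℓᵢ = 0.12·2 + 0.14·3 + 0.16·4 + 0.26·2 + 0.16·2 + 0.16·4 = 2.78 bits/symbol.

2.78 bits/symbol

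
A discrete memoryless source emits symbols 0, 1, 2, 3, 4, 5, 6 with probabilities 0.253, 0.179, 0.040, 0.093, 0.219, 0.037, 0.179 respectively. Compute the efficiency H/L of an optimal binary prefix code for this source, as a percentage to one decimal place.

Entropy H = −Σ p log₂ p ≈ 2.5504 bits.
Huffman merges: 37/1000+1/25→77/1000; 77/1000+93/1000→17/100; 17/100+179/1000→349/1000; 179/1000+219/1000→199/500; 253/1000+349/1000→301/500; 199/500+301/500→1. L = 649/250 ≈ 2.5960.
Efficiency = H/L = 2.5504/2.5960 = 98.2%.

98.2%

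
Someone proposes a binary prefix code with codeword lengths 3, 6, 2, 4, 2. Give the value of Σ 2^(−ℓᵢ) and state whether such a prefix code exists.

With common denominator 2^6 = 64: Σ 2^(−ℓᵢ) = 8/64 + 1/64 + 16/64 + 4/64 + 16/64 = 45/64 = 0.703125.
Kraft's inequality requires Σ ≤ 1; here Σ = 0.703125 ≤ 1, so such a prefix code exists.

0.703125; yes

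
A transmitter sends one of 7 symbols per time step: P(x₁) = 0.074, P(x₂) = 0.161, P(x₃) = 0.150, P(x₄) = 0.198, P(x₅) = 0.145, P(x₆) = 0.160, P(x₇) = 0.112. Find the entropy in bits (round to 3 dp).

H = −Σ pᵢ log₂ pᵢ.
−0.074·log₂(0.074) = 0.2780
−0.161·log₂(0.161) = 0.4242
−0.150·log₂(0.150) = 0.4105
−0.198·log₂(0.198) = 0.4626
−0.145·log₂(0.145) = 0.4040
−0.160·log₂(0.160) = 0.4230
−0.112·log₂(0.112) = 0.3537
Sum ≈ 2.7561 → 2.756 bits.

2.756 bits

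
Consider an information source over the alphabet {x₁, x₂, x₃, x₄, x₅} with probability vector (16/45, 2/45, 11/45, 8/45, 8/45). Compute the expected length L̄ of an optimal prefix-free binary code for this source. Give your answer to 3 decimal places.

2.222 bits/symbol

Repeatedly combine the two least-probable nodes; the expected code length is the sum of the merged weights.
merge 2/45 + 8/45 → 2/9
merge 8/45 + 2/9 → 2/5
merge 11/45 + 16/45 → 3/5
merge 2/5 + 3/5 → 1
L = 2/9 + 2/5 + 3/5 + 1 = 20/9 ≈ 2.222 bits/symbol.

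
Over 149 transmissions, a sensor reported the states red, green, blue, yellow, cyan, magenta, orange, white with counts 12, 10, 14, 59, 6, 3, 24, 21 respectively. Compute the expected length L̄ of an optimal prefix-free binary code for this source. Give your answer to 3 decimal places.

2.570 bits/symbol

Probabilities are the counts divided by 149.
Repeatedly combine the two least-probable nodes; the expected code length is the sum of the merged weights.
merge 3/149 + 6/149 → 9/149
merge 9/149 + 10/149 → 19/149
merge 12/149 + 14/149 → 26/149
merge 19/149 + 21/149 → 40/149
merge 24/149 + 26/149 → 50/149
merge 40/149 + 50/149 → 90/149
merge 59/149 + 90/149 → 1
L = 9/149 + 19/149 + 26/149 + 40/149 + 50/149 + 90/149 + 1 = 383/149 ≈ 2.570 bits/symbol.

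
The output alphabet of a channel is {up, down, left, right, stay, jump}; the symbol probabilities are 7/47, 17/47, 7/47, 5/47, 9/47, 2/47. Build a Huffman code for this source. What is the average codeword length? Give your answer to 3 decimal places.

2.426 bits/symbol

Repeatedly combine the two least-probable nodes; the expected code length is the sum of the merged weights.
merge 2/47 + 5/47 → 7/47
merge 7/47 + 7/47 → 14/47
merge 7/47 + 9/47 → 16/47
merge 14/47 + 16/47 → 30/47
merge 17/47 + 30/47 → 1
L = 7/47 + 14/47 + 16/47 + 30/47 + 1 = 114/47 ≈ 2.426 bits/symbol.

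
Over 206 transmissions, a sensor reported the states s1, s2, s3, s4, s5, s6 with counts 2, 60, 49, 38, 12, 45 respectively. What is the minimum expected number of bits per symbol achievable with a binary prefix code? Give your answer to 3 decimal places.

Probabilities are the counts divided by 206.
Repeatedly combine the two least-probable nodes; the expected code length is the sum of the merged weights.
merge 1/103 + 6/103 → 7/103
merge 7/103 + 19/103 → 26/103
merge 45/206 + 49/206 → 47/103
merge 26/103 + 30/103 → 56/103
merge 47/103 + 56/103 → 1
L = 7/103 + 26/103 + 47/103 + 56/103 + 1 = 239/103 ≈ 2.320 bits/symbol.

2.320 bits/symbol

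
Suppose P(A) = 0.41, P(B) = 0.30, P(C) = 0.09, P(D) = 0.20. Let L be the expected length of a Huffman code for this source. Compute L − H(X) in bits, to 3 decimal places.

Entropy H = −Σ p log₂ p ≈ 1.8255 bits.
Huffman merges: 9/100+1/5→29/100; 29/100+3/10→59/100; 41/100+59/100→1. L = 47/25 ≈ 1.8800.
L − H = 1.8800 − 1.8255 = 0.054 bits.

0.054 bits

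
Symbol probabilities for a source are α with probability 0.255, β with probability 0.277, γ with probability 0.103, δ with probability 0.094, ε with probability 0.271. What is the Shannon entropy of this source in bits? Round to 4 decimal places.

H = −Σ pᵢ log₂ pᵢ.
−0.255·log₂(0.255) = 0.5027
−0.277·log₂(0.277) = 0.5130
−0.103·log₂(0.103) = 0.3378
−0.094·log₂(0.094) = 0.3207
−0.271·log₂(0.271) = 0.5105
Sum ≈ 2.1846 → 2.1846 bits.

2.1846 bits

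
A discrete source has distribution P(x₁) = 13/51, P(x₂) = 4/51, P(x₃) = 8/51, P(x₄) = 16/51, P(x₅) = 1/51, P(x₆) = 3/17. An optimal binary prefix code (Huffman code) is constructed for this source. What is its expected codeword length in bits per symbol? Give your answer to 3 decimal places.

2.353 bits/symbol

Repeatedly combine the two least-probable nodes; the expected code length is the sum of the merged weights.
merge 1/51 + 4/51 → 5/51
merge 5/51 + 8/51 → 13/51
merge 3/17 + 13/51 → 22/51
merge 13/51 + 16/51 → 29/51
merge 22/51 + 29/51 → 1
L = 5/51 + 13/51 + 22/51 + 29/51 + 1 = 40/17 ≈ 2.353 bits/symbol.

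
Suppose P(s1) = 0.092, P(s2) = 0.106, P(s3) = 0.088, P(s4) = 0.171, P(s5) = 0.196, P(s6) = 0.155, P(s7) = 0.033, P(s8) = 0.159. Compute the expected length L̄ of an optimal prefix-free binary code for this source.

2.925 bits/symbol

Repeatedly combine the two least-probable nodes; the expected code length is the sum of the merged weights.
merge 33/1000 + 11/125 → 121/1000
merge 23/250 + 53/500 → 99/500
merge 121/1000 + 31/200 → 69/250
merge 159/1000 + 171/1000 → 33/100
merge 49/250 + 99/500 → 197/500
merge 69/250 + 33/100 → 303/500
merge 197/500 + 303/500 → 1
L = 121/1000 + 99/500 + 69/250 + 33/100 + 197/500 + 303/500 + 1 = 117/40 = 2.925 bits/symbol.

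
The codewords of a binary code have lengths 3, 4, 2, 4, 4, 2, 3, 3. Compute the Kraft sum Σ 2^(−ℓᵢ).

1.0625

With common denominator 2^4 = 16: Σ 2^(−ℓᵢ) = 2/16 + 1/16 + 4/16 + 1/16 + 1/16 + 4/16 + 2/16 + 2/16 = 17/16 = 1.0625.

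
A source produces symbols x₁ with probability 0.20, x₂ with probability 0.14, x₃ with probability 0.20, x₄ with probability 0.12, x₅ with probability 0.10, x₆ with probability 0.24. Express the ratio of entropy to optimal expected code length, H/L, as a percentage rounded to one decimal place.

Entropy H = −Σ p log₂ p ≈ 2.5193 bits.
Huffman merges: 1/10+3/25→11/50; 7/50+1/5→17/50; 1/5+11/50→21/50; 6/25+17/50→29/50; 21/50+29/50→1. L = 64/25 ≈ 2.5600.
Efficiency = H/L = 2.5193/2.5600 = 98.4%.

98.4%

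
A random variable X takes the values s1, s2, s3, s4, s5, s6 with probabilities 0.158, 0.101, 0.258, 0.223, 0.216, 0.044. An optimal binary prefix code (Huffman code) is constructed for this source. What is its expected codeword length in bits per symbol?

Repeatedly combine the two least-probable nodes; the expected code length is the sum of the merged weights.
merge 11/250 + 101/1000 → 29/200
merge 29/200 + 79/500 → 303/1000
merge 27/125 + 223/1000 → 439/1000
merge 129/500 + 303/1000 → 561/1000
merge 439/1000 + 561/1000 → 1
L = 29/200 + 303/1000 + 439/1000 + 561/1000 + 1 = 306/125 = 2.448 bits/symbol.

2.448 bits/symbol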